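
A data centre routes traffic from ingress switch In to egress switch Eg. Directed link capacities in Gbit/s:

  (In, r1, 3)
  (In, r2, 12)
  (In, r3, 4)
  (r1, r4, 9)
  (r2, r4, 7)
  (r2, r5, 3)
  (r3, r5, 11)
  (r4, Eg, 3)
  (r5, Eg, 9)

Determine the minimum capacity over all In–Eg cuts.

10

Augment In→r1→r4→Eg: bottleneck 3, flow now 3.
Augment In→r2→r5→Eg: bottleneck 3, flow now 6.
Augment In→r3→r5→Eg: bottleneck 4, flow now 10.
No augmenting path remains; maximum flow = 10.
By max-flow min-cut, the minimum cut capacity equals the max flow.
In the residual graph, reachable from In: {In, r1, r2, r4}.
Min-cut edges: In→r3 (4), r2→r5 (3), r4→Eg (3); capacity 4 + 3 + 3 = 10.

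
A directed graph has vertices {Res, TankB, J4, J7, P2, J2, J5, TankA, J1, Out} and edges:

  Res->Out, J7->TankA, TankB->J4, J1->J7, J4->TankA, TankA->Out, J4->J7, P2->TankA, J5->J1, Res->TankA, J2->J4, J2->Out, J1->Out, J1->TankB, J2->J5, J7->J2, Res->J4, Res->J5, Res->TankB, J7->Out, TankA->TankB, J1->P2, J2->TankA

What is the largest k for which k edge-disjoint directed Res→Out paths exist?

4

Assign every edge capacity 1; by Menger, the answer equals the max flow.
Path Res→Out (+1); total 1.
Path Res→TankA→Out (+1); total 2.
Path Res→J4→J7→Out (+1); total 3.
Path Res→J5→J1→Out (+1); total 4.
No residual Res→Out path; max flow = 4.
Certifying cut of size 4: {J4→J7, Res→J5, Res→Out, TankA→Out}.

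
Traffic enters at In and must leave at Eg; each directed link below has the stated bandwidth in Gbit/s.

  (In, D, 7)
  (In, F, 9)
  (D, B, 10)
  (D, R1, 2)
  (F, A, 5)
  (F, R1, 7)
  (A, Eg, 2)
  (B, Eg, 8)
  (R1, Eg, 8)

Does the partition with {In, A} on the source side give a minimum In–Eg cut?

Given cut capacity: 7 + 9 + 2 = 18.
Augment In→D→B→Eg: bottleneck 7, flow now 7.
Augment In→F→A→Eg: bottleneck 2, flow now 9.
Augment In→F→R1→Eg: bottleneck 7, flow now 16.
No augmenting path remains; maximum flow = 16.
In the residual graph, reachable from In: {In}.
Min-cut edges: In→D (7), In→F (9); capacity 7 + 9 = 16.
Cut capacity 18 exceeds the max flow 16, so it is not minimum.

No — its capacity is 18, but the minimum cut has capacity 16.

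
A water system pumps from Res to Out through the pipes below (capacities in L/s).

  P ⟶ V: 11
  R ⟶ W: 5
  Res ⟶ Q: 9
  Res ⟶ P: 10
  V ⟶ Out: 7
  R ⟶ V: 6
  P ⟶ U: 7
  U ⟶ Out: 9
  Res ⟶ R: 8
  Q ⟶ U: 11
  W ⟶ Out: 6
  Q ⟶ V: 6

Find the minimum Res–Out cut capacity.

Augment Res→P→U→Out: bottleneck 7, flow now 7.
Augment Res→P→V→Out: bottleneck 3, flow now 10.
Augment Res→Q→U→Out: bottleneck 2, flow now 12.
Augment Res→Q→V→Out: bottleneck 4, flow now 16.
Augment Res→R→W→Out: bottleneck 5, flow now 21.
No augmenting path remains; maximum flow = 21.
By max-flow min-cut, the minimum cut capacity equals the max flow.
In the residual graph, reachable from Res: {Res, P, Q, R, U, V}.
Min-cut edges: R→W (5), U→Out (9), V→Out (7); capacity 5 + 9 + 7 = 21.

21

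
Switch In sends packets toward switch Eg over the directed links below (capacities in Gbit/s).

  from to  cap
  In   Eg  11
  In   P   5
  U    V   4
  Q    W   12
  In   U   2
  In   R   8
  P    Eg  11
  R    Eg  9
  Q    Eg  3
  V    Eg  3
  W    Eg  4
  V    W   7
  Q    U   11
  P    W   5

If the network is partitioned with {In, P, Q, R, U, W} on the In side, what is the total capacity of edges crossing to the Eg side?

42

Edges leaving {In, P, Q, R, U, W}: In→Eg (11), P→Eg (11), Q→Eg (3), R→Eg (9), U→V (4), W→Eg (4).
Cut capacity = 11 + 11 + 3 + 9 + 4 + 4 = 42.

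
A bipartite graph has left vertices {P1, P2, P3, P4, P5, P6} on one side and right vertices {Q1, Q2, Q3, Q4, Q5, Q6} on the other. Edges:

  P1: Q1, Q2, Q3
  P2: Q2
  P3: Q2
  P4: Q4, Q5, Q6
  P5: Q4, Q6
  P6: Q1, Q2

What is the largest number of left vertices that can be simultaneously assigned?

Unit-capacity flow: source→left, listed edges, right→sink; max matching = max flow.
Augmenting path P1→Q1 (+1); matched 1.
Augmenting path P2→Q2 (+1); matched 2.
Augmenting path P4→Q4 (+1); matched 3.
Augmenting path P5→Q6 (+1); matched 4.
Augmenting path P6→Q1→P1→Q3 (+1); matched 5.
No augmenting path remains; maximum matching = 5.
König certificate: {P1, P4, P5, P6, Q2} is a vertex cover of size 5 (every listed pair touches it), so no matching can be larger.

5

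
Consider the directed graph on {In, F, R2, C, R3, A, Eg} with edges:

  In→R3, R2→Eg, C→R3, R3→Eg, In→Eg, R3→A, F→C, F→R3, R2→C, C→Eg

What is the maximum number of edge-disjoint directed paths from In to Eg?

Assign every edge capacity 1; by Menger, the answer equals the max flow.
Path In→Eg (+1); total 1.
Path In→R3→Eg (+1); total 2.
No residual In→Eg path; max flow = 2.
Certifying cut of size 2: {In→Eg, In→R3}.

2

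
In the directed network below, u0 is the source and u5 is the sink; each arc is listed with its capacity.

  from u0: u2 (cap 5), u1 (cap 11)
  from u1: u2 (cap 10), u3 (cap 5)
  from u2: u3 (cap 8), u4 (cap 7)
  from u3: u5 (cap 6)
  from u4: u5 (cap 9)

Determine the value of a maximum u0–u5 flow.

13

Augment u0→u1→u3→u5: bottleneck 5, flow now 5.
Augment u0→u2→u3→u5: bottleneck 1, flow now 6.
Augment u0→u2→u4→u5: bottleneck 4, flow now 10.
Augment u0→u1→u2→u4→u5: bottleneck 3, flow now 13.
No augmenting path remains; maximum flow = 13.
In the residual graph, reachable from u0: {u0, u1, u2, u3}.
Min-cut edges: u2→u4 (7), u3→u5 (6); capacity 7 + 6 = 13.
This cut is saturated, so no flow can exceed 13.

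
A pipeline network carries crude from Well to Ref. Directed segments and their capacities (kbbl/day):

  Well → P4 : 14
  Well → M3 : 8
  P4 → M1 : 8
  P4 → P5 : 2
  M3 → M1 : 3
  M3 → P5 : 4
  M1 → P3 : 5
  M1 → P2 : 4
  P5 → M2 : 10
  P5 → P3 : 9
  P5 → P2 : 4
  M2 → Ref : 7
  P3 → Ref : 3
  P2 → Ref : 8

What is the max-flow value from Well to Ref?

13

Augment Well→P4→M1→P3→Ref: bottleneck 3, flow now 3.
Augment Well→P4→M1→P2→Ref: bottleneck 4, flow now 7.
Augment Well→P4→P5→M2→Ref: bottleneck 2, flow now 9.
Augment Well→M3→P5→M2→Ref: bottleneck 4, flow now 13.
No augmenting path remains; maximum flow = 13.
In the residual graph, reachable from Well: {Well, P4, M3, M1, P3}.
Min-cut edges: P4→P5 (2), M3→P5 (4), M1→P2 (4), P3→Ref (3); capacity 2 + 4 + 4 + 3 = 13.
This cut is saturated, so no flow can exceed 13.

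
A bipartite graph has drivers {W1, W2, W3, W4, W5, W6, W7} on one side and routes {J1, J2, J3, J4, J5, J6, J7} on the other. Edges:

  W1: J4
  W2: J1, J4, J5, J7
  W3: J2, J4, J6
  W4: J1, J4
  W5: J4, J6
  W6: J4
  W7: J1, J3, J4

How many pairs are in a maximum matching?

Unit-capacity flow: source→left, listed edges, right→sink; max matching = max flow.
Augmenting path W1→J4 (+1); matched 1.
Augmenting path W2→J1 (+1); matched 2.
Augmenting path W3→J2 (+1); matched 3.
Augmenting path W5→J6 (+1); matched 4.
Augmenting path W7→J3 (+1); matched 5.
Augmenting path W4→J1→W2→J5 (+1); matched 6.
No augmenting path remains; maximum matching = 6.
König certificate: {W2, W3, W4, W5, W7, J4} is a vertex cover of size 6 (every listed pair touches it), so no matching can be larger.

6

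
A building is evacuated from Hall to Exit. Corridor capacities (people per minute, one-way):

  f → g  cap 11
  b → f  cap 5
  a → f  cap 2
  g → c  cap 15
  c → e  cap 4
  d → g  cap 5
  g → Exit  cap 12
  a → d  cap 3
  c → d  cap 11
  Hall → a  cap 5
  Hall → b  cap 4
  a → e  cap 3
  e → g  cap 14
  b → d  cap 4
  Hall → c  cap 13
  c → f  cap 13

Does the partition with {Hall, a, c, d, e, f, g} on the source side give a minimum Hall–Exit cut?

No — its capacity is 16, but the minimum cut has capacity 12.

Given cut capacity: 4 + 12 = 16.
Augment Hall→a→d→g→Exit: bottleneck 3, flow now 3.
Augment Hall→a→e→g→Exit: bottleneck 2, flow now 5.
Augment Hall→b→d→g→Exit: bottleneck 2, flow now 7.
Augment Hall→b→f→g→Exit: bottleneck 2, flow now 9.
Augment Hall→c→e→g→Exit: bottleneck 3, flow now 12.
No augmenting path remains; maximum flow = 12.
In the residual graph, reachable from Hall: {Hall, a, b, c, d, e, f, g}.
Min-cut edges: g→Exit (12); capacity 12 = 12.
Cut capacity 16 exceeds the max flow 12, so it is not minimum.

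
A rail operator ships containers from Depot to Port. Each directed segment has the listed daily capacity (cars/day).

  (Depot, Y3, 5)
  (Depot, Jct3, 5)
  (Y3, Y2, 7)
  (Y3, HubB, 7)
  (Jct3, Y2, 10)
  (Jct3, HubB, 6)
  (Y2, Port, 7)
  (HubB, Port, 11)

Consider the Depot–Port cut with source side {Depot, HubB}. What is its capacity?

21

Edges leaving {Depot, HubB}: Depot→Y3 (5), Depot→Jct3 (5), HubB→Port (11).
Cut capacity = 5 + 5 + 11 = 21.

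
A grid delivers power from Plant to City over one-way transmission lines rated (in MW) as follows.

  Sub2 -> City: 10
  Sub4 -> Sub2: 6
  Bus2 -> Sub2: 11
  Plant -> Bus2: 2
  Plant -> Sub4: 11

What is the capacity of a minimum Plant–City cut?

8

Augment Plant→Sub4→Sub2→City: bottleneck 6, flow now 6.
Augment Plant→Bus2→Sub2→City: bottleneck 2, flow now 8.
No augmenting path remains; maximum flow = 8.
By max-flow min-cut, the minimum cut capacity equals the max flow.
In the residual graph, reachable from Plant: {Plant, Sub4}.
Min-cut edges: Plant→Bus2 (2), Sub4→Sub2 (6); capacity 2 + 6 = 8.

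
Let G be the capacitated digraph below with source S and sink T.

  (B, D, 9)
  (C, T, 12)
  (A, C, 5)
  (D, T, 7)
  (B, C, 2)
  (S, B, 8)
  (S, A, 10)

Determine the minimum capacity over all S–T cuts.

Augment S→A→C→T: bottleneck 5, flow now 5.
Augment S→B→C→T: bottleneck 2, flow now 7.
Augment S→B→D→T: bottleneck 6, flow now 13.
No augmenting path remains; maximum flow = 13.
By max-flow min-cut, the minimum cut capacity equals the max flow.
In the residual graph, reachable from S: {S, A}.
Min-cut edges: S→B (8), A→C (5); capacity 8 + 5 = 13.

13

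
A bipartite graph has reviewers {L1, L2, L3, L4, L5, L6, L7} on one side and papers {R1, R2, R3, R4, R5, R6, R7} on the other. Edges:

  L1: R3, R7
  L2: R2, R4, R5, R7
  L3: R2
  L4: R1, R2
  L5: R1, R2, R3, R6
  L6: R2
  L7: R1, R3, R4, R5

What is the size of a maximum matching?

6

Unit-capacity flow: source→left, listed edges, right→sink; max matching = max flow.
Augmenting path L1→R3 (+1); matched 1.
Augmenting path L2→R2 (+1); matched 2.
Augmenting path L4→R1 (+1); matched 3.
Augmenting path L5→R6 (+1); matched 4.
Augmenting path L7→R4 (+1); matched 5.
Augmenting path L3→R2→L2→R5 (+1); matched 6.
No augmenting path remains; maximum matching = 6.
König certificate: {L1, L2, L4, L5, L7, R2} is a vertex cover of size 6 (every listed pair touches it), so no matching can be larger.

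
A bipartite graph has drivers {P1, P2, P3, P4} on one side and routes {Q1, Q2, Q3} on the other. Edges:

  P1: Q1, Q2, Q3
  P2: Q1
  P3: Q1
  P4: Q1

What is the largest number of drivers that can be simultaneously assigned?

2

Unit-capacity flow: source→left, listed edges, right→sink; max matching = max flow.
Augmenting path P1→Q1 (+1); matched 1.
Augmenting path P2→Q1→P1→Q2 (+1); matched 2.
No augmenting path remains; maximum matching = 2.
König certificate: {P1, Q1} is a vertex cover of size 2 (every listed pair touches it), so no matching can be larger.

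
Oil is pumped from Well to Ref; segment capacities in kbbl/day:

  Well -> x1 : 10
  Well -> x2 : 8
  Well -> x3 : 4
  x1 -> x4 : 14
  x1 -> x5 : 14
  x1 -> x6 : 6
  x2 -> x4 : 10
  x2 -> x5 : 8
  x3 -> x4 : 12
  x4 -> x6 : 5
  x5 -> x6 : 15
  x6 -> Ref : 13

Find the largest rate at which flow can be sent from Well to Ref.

Augment Well→x1→x6→Ref: bottleneck 6, flow now 6.
Augment Well→x1→x4→x6→Ref: bottleneck 4, flow now 10.
Augment Well→x2→x4→x6→Ref: bottleneck 1, flow now 11.
Augment Well→x2→x5→x6→Ref: bottleneck 2, flow now 13.
No augmenting path remains; maximum flow = 13.
In the residual graph, reachable from Well: {Well, x1, x2, x3, x4, x5, x6}.
Min-cut edges: x6→Ref (13); capacity 13 = 13.
This cut is saturated, so no flow can exceed 13.

13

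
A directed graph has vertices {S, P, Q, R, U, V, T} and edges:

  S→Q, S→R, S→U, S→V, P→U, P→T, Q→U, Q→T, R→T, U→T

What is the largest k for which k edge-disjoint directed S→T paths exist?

3

Assign every edge capacity 1; by Menger, the answer equals the max flow.
Path S→Q→T (+1); total 1.
Path S→R→T (+1); total 2.
Path S→U→T (+1); total 3.
No residual S→T path; max flow = 3.
Certifying cut of size 3: {S→Q, S→R, S→U}.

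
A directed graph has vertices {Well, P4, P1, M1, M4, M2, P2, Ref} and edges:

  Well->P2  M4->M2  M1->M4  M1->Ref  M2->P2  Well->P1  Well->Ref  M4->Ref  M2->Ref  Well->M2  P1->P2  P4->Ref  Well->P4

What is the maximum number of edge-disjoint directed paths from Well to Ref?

Assign every edge capacity 1; by Menger, the answer equals the max flow.
Path Well→Ref (+1); total 1.
Path Well→P4→Ref (+1); total 2.
Path Well→M2→Ref (+1); total 3.
No residual Well→Ref path; max flow = 3.
Certifying cut of size 3: {Well→M2, Well→P4, Well→Ref}.

3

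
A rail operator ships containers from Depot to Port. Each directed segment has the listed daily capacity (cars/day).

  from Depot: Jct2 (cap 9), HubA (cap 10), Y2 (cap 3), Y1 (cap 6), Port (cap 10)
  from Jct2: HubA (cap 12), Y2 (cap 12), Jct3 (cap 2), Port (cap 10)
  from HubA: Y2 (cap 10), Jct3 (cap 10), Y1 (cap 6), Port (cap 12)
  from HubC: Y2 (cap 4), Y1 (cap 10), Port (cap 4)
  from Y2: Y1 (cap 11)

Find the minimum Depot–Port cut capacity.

Augment Depot→Port: bottleneck 10, flow now 10.
Augment Depot→Jct2→Port: bottleneck 9, flow now 19.
Augment Depot→HubA→Port: bottleneck 10, flow now 29.
No augmenting path remains; maximum flow = 29.
By max-flow min-cut, the minimum cut capacity equals the max flow.
In the residual graph, reachable from Depot: {Depot, Y2, Y1}.
Min-cut edges: Depot→Jct2 (9), Depot→HubA (10), Depot→Port (10); capacity 9 + 10 + 10 = 29.

29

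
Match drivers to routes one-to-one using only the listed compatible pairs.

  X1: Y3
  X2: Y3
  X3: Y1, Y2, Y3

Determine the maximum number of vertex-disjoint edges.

2

Unit-capacity flow: source→left, listed edges, right→sink; max matching = max flow.
Augmenting path X1→Y3 (+1); matched 1.
Augmenting path X3→Y1 (+1); matched 2.
No augmenting path remains; maximum matching = 2.
König certificate: {X3, Y3} is a vertex cover of size 2 (every listed pair touches it), so no matching can be larger.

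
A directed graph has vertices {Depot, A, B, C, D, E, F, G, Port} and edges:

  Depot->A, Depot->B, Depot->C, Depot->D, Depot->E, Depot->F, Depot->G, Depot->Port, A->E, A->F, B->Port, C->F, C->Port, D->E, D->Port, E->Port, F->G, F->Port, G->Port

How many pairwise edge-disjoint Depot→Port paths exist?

Assign every edge capacity 1; by Menger, the answer equals the max flow.
Path Depot→Port (+1); total 1.
Path Depot→B→Port (+1); total 2.
Path Depot→C→Port (+1); total 3.
Path Depot→D→Port (+1); total 4.
Path Depot→E→Port (+1); total 5.
Path Depot→F→Port (+1); total 6.
Path Depot→G→Port (+1); total 7.
No residual Depot→Port path; max flow = 7.
Certifying cut of size 7: {Depot→B, Depot→C, Depot→D, Depot→Port, E→Port, F→Port, G→Port}.

7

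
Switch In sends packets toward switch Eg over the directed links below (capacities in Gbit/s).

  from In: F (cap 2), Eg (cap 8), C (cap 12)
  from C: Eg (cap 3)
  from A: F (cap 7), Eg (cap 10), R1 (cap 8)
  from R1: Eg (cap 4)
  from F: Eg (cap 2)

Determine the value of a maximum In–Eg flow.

Augment In→Eg: bottleneck 8, flow now 8.
Augment In→C→Eg: bottleneck 3, flow now 11.
Augment In→F→Eg: bottleneck 2, flow now 13.
No augmenting path remains; maximum flow = 13.
In the residual graph, reachable from In: {In, C}.
Min-cut edges: In→F (2), In→Eg (8), C→Eg (3); capacity 2 + 8 + 3 = 13.
This cut is saturated, so no flow can exceed 13.

13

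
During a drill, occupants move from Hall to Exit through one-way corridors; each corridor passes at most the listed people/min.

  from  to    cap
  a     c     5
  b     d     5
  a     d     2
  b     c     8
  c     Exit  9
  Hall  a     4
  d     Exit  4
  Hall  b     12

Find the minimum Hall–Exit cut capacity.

Augment Hall→a→c→Exit: bottleneck 4, flow now 4.
Augment Hall→b→c→Exit: bottleneck 5, flow now 9.
Augment Hall→b→d→Exit: bottleneck 4, flow now 13.
No augmenting path remains; maximum flow = 13.
By max-flow min-cut, the minimum cut capacity equals the max flow.
In the residual graph, reachable from Hall: {Hall, a, b, c, d}.
Min-cut edges: c→Exit (9), d→Exit (4); capacity 9 + 4 = 13.

13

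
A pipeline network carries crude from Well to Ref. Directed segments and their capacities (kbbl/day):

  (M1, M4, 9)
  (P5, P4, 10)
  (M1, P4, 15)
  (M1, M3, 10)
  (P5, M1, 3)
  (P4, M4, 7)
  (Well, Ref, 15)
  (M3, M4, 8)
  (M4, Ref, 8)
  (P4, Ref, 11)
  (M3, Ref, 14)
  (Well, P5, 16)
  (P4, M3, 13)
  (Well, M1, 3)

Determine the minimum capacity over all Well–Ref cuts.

31

Augment Well→Ref: bottleneck 15, flow now 15.
Augment Well→P5→P4→Ref: bottleneck 10, flow now 25.
Augment Well→M1→P4→Ref: bottleneck 1, flow now 26.
Augment Well→M1→M3→Ref: bottleneck 2, flow now 28.
Augment Well→P5→M1→M3→Ref: bottleneck 3, flow now 31.
No augmenting path remains; maximum flow = 31.
By max-flow min-cut, the minimum cut capacity equals the max flow.
In the residual graph, reachable from Well: {Well, P5}.
Min-cut edges: Well→M1 (3), Well→Ref (15), P5→M1 (3), P5→P4 (10); capacity 3 + 15 + 3 + 10 = 31.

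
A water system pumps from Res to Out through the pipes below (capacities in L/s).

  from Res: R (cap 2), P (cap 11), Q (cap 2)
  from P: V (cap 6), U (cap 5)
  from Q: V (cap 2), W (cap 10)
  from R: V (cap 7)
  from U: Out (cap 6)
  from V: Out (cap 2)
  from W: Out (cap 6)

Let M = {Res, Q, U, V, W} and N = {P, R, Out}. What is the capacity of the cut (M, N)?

27

Edges leaving {Res, Q, U, V, W}: Res→P (11), Res→R (2), U→Out (6), V→Out (2), W→Out (6).
Cut capacity = 11 + 2 + 6 + 2 + 6 = 27.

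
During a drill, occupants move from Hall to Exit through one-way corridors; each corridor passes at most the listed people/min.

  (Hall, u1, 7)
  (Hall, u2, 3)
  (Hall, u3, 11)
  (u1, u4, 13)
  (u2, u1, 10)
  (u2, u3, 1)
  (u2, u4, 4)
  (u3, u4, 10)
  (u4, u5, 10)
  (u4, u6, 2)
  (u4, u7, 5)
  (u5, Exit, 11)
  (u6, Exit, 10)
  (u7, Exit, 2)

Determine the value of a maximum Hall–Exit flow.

14

Augment Hall→u1→u4→u5→Exit: bottleneck 7, flow now 7.
Augment Hall→u2→u4→u5→Exit: bottleneck 3, flow now 10.
Augment Hall→u3→u4→u6→Exit: bottleneck 2, flow now 12.
Augment Hall→u3→u4→u7→Exit: bottleneck 2, flow now 14.
No augmenting path remains; maximum flow = 14.
In the residual graph, reachable from Hall: {Hall, u1, u2, u3, u4, u7}.
Min-cut edges: u4→u5 (10), u4→u6 (2), u7→Exit (2); capacity 10 + 2 + 2 = 14.
This cut is saturated, so no flow can exceed 14.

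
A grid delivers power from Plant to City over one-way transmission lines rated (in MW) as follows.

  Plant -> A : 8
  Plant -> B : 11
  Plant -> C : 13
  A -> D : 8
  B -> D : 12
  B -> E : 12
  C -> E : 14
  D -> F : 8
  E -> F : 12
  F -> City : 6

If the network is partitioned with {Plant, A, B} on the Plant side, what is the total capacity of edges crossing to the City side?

45

Edges leaving {Plant, A, B}: Plant→C (13), A→D (8), B→D (12), B→E (12).
Cut capacity = 13 + 8 + 12 + 12 = 45.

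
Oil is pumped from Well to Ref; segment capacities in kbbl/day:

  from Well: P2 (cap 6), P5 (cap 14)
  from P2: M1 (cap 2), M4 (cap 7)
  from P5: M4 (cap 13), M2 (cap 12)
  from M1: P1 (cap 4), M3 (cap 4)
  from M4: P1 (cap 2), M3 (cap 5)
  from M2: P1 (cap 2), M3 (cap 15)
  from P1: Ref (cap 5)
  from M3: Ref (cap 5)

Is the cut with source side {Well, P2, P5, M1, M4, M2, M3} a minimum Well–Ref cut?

Given cut capacity: 4 + 2 + 2 + 5 = 13.
Augment Well→P2→M1→P1→Ref: bottleneck 2, flow now 2.
Augment Well→P2→M4→P1→Ref: bottleneck 2, flow now 4.
Augment Well→P2→M4→M3→Ref: bottleneck 2, flow now 6.
Augment Well→P5→M4→M3→Ref: bottleneck 3, flow now 9.
Augment Well→P5→M2→P1→Ref: bottleneck 1, flow now 10.
No augmenting path remains; maximum flow = 10.
In the residual graph, reachable from Well: {Well, P2, P5, M1, M4, M2, P1, M3}.
Min-cut edges: P1→Ref (5), M3→Ref (5); capacity 5 + 5 = 10.
Cut capacity 13 exceeds the max flow 10, so it is not minimum.

No — its capacity is 13, but the minimum cut has capacity 10.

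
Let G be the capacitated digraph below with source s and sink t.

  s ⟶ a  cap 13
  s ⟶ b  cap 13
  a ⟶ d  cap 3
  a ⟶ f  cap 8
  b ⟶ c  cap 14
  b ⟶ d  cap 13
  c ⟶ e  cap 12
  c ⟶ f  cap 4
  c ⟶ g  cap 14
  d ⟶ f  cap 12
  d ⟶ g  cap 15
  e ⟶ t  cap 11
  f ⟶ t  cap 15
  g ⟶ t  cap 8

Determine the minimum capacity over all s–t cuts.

24

Augment s→a→f→t: bottleneck 8, flow now 8.
Augment s→a→d→f→t: bottleneck 3, flow now 11.
Augment s→b→c→e→t: bottleneck 11, flow now 22.
Augment s→b→c→f→t: bottleneck 2, flow now 24.
No augmenting path remains; maximum flow = 24.
By max-flow min-cut, the minimum cut capacity equals the max flow.
In the residual graph, reachable from s: {s, a}.
Min-cut edges: s→b (13), a→d (3), a→f (8); capacity 13 + 3 + 8 = 24.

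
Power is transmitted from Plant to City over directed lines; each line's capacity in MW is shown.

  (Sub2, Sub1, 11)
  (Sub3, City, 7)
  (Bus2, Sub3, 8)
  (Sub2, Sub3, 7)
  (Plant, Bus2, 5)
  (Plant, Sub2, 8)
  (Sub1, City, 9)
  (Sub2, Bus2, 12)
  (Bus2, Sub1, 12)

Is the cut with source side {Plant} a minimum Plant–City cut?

Given cut capacity: 5 + 8 = 13.
Augment Plant→Bus2→Sub3→City: bottleneck 5, flow now 5.
Augment Plant→Sub2→Sub3→City: bottleneck 2, flow now 7.
Augment Plant→Sub2→Sub1→City: bottleneck 6, flow now 13.
No augmenting path remains; maximum flow = 13.
Cut capacity 13 equals the max flow, so it is a minimum cut.

Yes — it is a minimum cut (capacity 13).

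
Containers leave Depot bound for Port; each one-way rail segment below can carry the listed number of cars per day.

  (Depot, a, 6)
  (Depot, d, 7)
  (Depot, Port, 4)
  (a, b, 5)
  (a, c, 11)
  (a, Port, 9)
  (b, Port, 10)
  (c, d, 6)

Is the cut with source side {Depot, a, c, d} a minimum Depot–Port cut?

Given cut capacity: 4 + 5 + 9 = 18.
Augment Depot→Port: bottleneck 4, flow now 4.
Augment Depot→a→Port: bottleneck 6, flow now 10.
No augmenting path remains; maximum flow = 10.
In the residual graph, reachable from Depot: {Depot, d}.
Min-cut edges: Depot→a (6), Depot→Port (4); capacity 6 + 4 = 10.
Cut capacity 18 exceeds the max flow 10, so it is not minimum.

No — its capacity is 18, but the minimum cut has capacity 10.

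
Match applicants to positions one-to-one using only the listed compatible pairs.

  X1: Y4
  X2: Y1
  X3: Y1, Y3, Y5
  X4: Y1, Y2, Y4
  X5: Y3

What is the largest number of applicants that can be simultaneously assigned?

5

Unit-capacity flow: source→left, listed edges, right→sink; max matching = max flow.
Augmenting path X1→Y4 (+1); matched 1.
Augmenting path X2→Y1 (+1); matched 2.
Augmenting path X3→Y3 (+1); matched 3.
Augmenting path X4→Y2 (+1); matched 4.
Augmenting path X5→Y3→X3→Y5 (+1); matched 5.
No augmenting path remains; maximum matching = 5.
König certificate: {X1, X2, X3, X4, X5} is a vertex cover of size 5 (every listed pair touches it), so no matching can be larger.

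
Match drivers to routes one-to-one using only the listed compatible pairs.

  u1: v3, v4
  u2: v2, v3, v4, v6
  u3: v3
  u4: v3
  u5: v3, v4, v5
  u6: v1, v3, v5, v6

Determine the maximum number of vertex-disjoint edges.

Unit-capacity flow: source→left, listed edges, right→sink; max matching = max flow.
Augmenting path u1→v3 (+1); matched 1.
Augmenting path u2→v2 (+1); matched 2.
Augmenting path u5→v4 (+1); matched 3.
Augmenting path u6→v1 (+1); matched 4.
Augmenting path u3→v3→u1→v4→u5→v5 (+1); matched 5.
No augmenting path remains; maximum matching = 5.
König certificate: {u1, u2, u5, u6, v3} is a vertex cover of size 5 (every listed pair touches it), so no matching can be larger.

5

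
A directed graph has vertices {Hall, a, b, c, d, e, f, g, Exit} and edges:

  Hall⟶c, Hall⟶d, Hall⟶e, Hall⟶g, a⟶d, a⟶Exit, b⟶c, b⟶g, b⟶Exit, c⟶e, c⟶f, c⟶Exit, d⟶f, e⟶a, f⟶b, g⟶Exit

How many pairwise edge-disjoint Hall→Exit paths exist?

Assign every edge capacity 1; by Menger, the answer equals the max flow.
Path Hall→c→Exit (+1); total 1.
Path Hall→g→Exit (+1); total 2.
Path Hall→e→a→Exit (+1); total 3.
Path Hall→d→f→b→Exit (+1); total 4.
No residual Hall→Exit path; max flow = 4.
Certifying cut of size 4: {Hall→c, Hall→d, Hall→e, Hall→g}.

4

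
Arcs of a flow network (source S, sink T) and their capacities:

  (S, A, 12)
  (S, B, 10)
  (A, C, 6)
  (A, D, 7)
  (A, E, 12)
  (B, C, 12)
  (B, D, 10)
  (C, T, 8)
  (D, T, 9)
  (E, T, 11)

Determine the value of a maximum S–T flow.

22

Augment S→A→C→T: bottleneck 6, flow now 6.
Augment S→A→D→T: bottleneck 6, flow now 12.
Augment S→B→C→T: bottleneck 2, flow now 14.
Augment S→B→D→T: bottleneck 3, flow now 17.
Augment S→B→C→A→E→T: bottleneck 5, flow now 22. (uses reverse residual edge)
No augmenting path remains; maximum flow = 22.
In the residual graph, reachable from S: {S}.
Min-cut edges: S→A (12), S→B (10); capacity 12 + 10 = 22.
This cut is saturated, so no flow can exceed 22.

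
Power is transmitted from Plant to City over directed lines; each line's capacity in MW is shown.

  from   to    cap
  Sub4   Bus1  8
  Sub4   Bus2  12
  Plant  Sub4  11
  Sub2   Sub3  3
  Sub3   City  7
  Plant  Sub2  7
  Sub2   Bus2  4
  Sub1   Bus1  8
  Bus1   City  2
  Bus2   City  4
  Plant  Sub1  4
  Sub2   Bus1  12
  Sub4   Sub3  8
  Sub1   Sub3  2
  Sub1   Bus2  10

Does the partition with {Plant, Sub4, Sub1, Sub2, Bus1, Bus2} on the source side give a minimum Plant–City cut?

Given cut capacity: 8 + 2 + 3 + 2 + 4 = 19.
Augment Plant→Sub4→Bus1→City: bottleneck 2, flow now 2.
Augment Plant→Sub4→Bus2→City: bottleneck 4, flow now 6.
Augment Plant→Sub4→Sub3→City: bottleneck 5, flow now 11.
Augment Plant→Sub1→Sub3→City: bottleneck 2, flow now 13.
No augmenting path remains; maximum flow = 13.
In the residual graph, reachable from Plant: {Plant, Sub4, Sub1, Sub2, Bus1, Bus2, Sub3}.
Min-cut edges: Bus1→City (2), Bus2→City (4), Sub3→City (7); capacity 2 + 4 + 7 = 13.
Cut capacity 19 exceeds the max flow 13, so it is not minimum.

No — its capacity is 19, but the minimum cut has capacity 13.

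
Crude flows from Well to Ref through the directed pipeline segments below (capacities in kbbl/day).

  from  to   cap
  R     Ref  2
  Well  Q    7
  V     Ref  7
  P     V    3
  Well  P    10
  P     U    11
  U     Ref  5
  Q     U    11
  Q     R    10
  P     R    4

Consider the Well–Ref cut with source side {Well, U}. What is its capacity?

22

Edges leaving {Well, U}: Well→P (10), Well→Q (7), U→Ref (5).
Cut capacity = 10 + 7 + 5 = 22.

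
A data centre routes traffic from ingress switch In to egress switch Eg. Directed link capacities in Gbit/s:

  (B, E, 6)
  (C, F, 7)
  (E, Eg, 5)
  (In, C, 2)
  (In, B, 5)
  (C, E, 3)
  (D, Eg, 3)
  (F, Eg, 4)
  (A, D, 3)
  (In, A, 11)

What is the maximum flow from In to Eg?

10

Augment In→A→D→Eg: bottleneck 3, flow now 3.
Augment In→B→E→Eg: bottleneck 5, flow now 8.
Augment In→C→F→Eg: bottleneck 2, flow now 10.
No augmenting path remains; maximum flow = 10.
In the residual graph, reachable from In: {In, A}.
Min-cut edges: In→B (5), In→C (2), A→D (3); capacity 5 + 2 + 3 = 10.
This cut is saturated, so no flow can exceed 10.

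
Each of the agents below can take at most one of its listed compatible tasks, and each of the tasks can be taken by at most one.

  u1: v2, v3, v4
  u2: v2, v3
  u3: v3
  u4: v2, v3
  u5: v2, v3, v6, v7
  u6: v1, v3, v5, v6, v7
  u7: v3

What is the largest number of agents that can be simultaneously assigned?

5

Unit-capacity flow: source→left, listed edges, right→sink; max matching = max flow.
Augmenting path u1→v2 (+1); matched 1.
Augmenting path u2→v3 (+1); matched 2.
Augmenting path u5→v6 (+1); matched 3.
Augmenting path u6→v1 (+1); matched 4.
Augmenting path u4→v2→u1→v4 (+1); matched 5.
No augmenting path remains; maximum matching = 5.
König certificate: {u1, u5, u6, v2, v3} is a vertex cover of size 5 (every listed pair touches it), so no matching can be larger.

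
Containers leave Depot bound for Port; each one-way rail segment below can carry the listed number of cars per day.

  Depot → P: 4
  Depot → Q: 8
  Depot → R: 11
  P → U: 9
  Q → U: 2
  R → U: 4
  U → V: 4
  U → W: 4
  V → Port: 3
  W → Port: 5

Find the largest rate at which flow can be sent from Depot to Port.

Augment Depot→P→U→V→Port: bottleneck 3, flow now 3.
Augment Depot→P→U→W→Port: bottleneck 1, flow now 4.
Augment Depot→Q→U→W→Port: bottleneck 2, flow now 6.
Augment Depot→R→U→W→Port: bottleneck 1, flow now 7.
No augmenting path remains; maximum flow = 7.
In the residual graph, reachable from Depot: {Depot, P, Q, R, U, V}.
Min-cut edges: U→W (4), V→Port (3); capacity 4 + 3 = 7.
This cut is saturated, so no flow can exceed 7.

7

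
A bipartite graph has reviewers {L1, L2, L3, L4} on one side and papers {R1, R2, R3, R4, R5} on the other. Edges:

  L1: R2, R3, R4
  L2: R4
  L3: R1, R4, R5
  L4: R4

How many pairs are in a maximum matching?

3

Unit-capacity flow: source→left, listed edges, right→sink; max matching = max flow.
Augmenting path L1→R2 (+1); matched 1.
Augmenting path L2→R4 (+1); matched 2.
Augmenting path L3→R1 (+1); matched 3.
No augmenting path remains; maximum matching = 3.
König certificate: {L1, L3, R4} is a vertex cover of size 3 (every listed pair touches it), so no matching can be larger.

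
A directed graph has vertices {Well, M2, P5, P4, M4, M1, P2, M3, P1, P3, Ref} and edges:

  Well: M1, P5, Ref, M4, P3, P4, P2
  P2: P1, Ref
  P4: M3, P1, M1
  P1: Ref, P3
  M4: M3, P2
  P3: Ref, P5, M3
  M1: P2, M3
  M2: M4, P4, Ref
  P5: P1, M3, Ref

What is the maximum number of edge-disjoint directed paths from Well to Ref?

Assign every edge capacity 1; by Menger, the answer equals the max flow.
Path Well→Ref (+1); total 1.
Path Well→P5→Ref (+1); total 2.
Path Well→P2→Ref (+1); total 3.
Path Well→P3→Ref (+1); total 4.
Path Well→P4→P1→Ref (+1); total 5.
No residual Well→Ref path; max flow = 5.
Certifying cut of size 5: {P1→Ref, P2→Ref, P3→Ref, P5→Ref, Well→Ref}.

5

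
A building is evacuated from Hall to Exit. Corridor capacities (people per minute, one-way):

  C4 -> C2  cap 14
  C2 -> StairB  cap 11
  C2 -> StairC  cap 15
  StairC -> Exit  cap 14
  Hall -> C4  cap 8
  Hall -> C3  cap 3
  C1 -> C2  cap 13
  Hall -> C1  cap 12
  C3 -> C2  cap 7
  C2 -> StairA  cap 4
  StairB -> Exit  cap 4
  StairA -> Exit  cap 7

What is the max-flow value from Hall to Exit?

22

Augment Hall→C4→C2→StairB→Exit: bottleneck 4, flow now 4.
Augment Hall→C4→C2→StairC→Exit: bottleneck 4, flow now 8.
Augment Hall→C3→C2→StairC→Exit: bottleneck 3, flow now 11.
Augment Hall→C1→C2→StairC→Exit: bottleneck 7, flow now 18.
Augment Hall→C1→C2→StairA→Exit: bottleneck 4, flow now 22.
No augmenting path remains; maximum flow = 22.
In the residual graph, reachable from Hall: {Hall, C4, C3, C1, C2, StairB, StairC}.
Min-cut edges: C2→StairA (4), StairB→Exit (4), StairC→Exit (14); capacity 4 + 4 + 14 = 22.
This cut is saturated, so no flow can exceed 22.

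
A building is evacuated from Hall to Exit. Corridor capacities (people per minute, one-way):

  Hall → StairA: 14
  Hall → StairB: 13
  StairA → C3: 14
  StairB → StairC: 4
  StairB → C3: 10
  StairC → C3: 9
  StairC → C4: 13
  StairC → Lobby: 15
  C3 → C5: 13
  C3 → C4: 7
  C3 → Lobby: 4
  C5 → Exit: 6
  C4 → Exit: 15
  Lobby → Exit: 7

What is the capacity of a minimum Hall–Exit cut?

Augment Hall→StairA→C3→C5→Exit: bottleneck 6, flow now 6.
Augment Hall→StairA→C3→C4→Exit: bottleneck 7, flow now 13.
Augment Hall→StairA→C3→Lobby→Exit: bottleneck 1, flow now 14.
Augment Hall→StairB→StairC→C4→Exit: bottleneck 4, flow now 18.
Augment Hall→StairB→C3→Lobby→Exit: bottleneck 3, flow now 21.
No augmenting path remains; maximum flow = 21.
By max-flow min-cut, the minimum cut capacity equals the max flow.
In the residual graph, reachable from Hall: {Hall, StairA, StairB, C3, C5}.
Min-cut edges: StairB→StairC (4), C3→C4 (7), C3→Lobby (4), C5→Exit (6); capacity 4 + 7 + 4 + 6 = 21.

21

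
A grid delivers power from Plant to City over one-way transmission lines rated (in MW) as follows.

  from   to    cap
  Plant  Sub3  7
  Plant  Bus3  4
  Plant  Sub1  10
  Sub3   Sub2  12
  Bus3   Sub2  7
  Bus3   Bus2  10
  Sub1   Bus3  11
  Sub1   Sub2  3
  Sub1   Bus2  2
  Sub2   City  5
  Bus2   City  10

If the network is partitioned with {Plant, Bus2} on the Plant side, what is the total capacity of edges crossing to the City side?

31

Edges leaving {Plant, Bus2}: Plant→Sub3 (7), Plant→Bus3 (4), Plant→Sub1 (10), Bus2→City (10).
Cut capacity = 7 + 4 + 10 + 10 = 31.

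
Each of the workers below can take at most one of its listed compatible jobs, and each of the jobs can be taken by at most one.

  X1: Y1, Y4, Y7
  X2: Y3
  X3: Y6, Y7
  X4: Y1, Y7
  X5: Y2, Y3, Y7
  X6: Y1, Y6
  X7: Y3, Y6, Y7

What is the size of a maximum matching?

Unit-capacity flow: source→left, listed edges, right→sink; max matching = max flow.
Augmenting path X1→Y1 (+1); matched 1.
Augmenting path X2→Y3 (+1); matched 2.
Augmenting path X3→Y6 (+1); matched 3.
Augmenting path X4→Y7 (+1); matched 4.
Augmenting path X5→Y2 (+1); matched 5.
Augmenting path X6→Y1→X1→Y4 (+1); matched 6.
No augmenting path remains; maximum matching = 6.
König certificate: {X1, X5, Y1, Y3, Y6, Y7} is a vertex cover of size 6 (every listed pair touches it), so no matching can be larger.

6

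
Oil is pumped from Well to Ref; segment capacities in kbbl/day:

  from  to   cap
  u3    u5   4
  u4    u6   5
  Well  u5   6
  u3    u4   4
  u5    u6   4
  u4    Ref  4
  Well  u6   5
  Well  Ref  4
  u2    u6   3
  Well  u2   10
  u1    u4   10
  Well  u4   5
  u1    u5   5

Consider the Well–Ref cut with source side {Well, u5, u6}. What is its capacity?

19

Edges leaving {Well, u5, u6}: Well→u2 (10), Well→u4 (5), Well→Ref (4).
Cut capacity = 10 + 5 + 4 = 19.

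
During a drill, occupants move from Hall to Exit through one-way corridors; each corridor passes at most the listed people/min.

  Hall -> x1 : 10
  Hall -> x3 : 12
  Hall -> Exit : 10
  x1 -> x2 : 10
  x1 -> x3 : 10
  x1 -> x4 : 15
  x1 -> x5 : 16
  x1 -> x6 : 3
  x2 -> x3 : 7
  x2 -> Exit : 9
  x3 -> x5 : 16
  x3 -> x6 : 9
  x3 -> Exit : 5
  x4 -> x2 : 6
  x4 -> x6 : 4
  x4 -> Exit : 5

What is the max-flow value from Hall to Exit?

Augment Hall→Exit: bottleneck 10, flow now 10.
Augment Hall→x3→Exit: bottleneck 5, flow now 15.
Augment Hall→x1→x2→Exit: bottleneck 9, flow now 24.
Augment Hall→x1→x4→Exit: bottleneck 1, flow now 25.
No augmenting path remains; maximum flow = 25.
In the residual graph, reachable from Hall: {Hall, x3, x5, x6}.
Min-cut edges: Hall→x1 (10), Hall→Exit (10), x3→Exit (5); capacity 10 + 10 + 5 = 25.
This cut is saturated, so no flow can exceed 25.

25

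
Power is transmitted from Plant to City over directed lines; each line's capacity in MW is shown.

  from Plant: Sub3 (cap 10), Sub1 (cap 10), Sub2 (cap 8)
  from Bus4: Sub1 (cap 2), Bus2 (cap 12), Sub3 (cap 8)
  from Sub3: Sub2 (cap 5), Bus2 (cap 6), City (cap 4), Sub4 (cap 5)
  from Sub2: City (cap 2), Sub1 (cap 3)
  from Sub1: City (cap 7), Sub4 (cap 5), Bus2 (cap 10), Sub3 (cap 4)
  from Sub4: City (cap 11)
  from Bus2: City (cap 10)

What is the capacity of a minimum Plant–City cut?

Augment Plant→Sub3→City: bottleneck 4, flow now 4.
Augment Plant→Sub2→City: bottleneck 2, flow now 6.
Augment Plant→Sub1→City: bottleneck 7, flow now 13.
Augment Plant→Sub3→Sub4→City: bottleneck 5, flow now 18.
Augment Plant→Sub3→Bus2→City: bottleneck 1, flow now 19.
Augment Plant→Sub1→Sub4→City: bottleneck 3, flow now 22.
Augment Plant→Sub2→Sub1→Sub4→City: bottleneck 2, flow now 24.
Augment Plant→Sub2→Sub1→Bus2→City: bottleneck 1, flow now 25.
No augmenting path remains; maximum flow = 25.
By max-flow min-cut, the minimum cut capacity equals the max flow.
In the residual graph, reachable from Plant: {Plant, Sub2}.
Min-cut edges: Plant→Sub3 (10), Plant→Sub1 (10), Sub2→Sub1 (3), Sub2→City (2); capacity 10 + 10 + 3 + 2 = 25.

25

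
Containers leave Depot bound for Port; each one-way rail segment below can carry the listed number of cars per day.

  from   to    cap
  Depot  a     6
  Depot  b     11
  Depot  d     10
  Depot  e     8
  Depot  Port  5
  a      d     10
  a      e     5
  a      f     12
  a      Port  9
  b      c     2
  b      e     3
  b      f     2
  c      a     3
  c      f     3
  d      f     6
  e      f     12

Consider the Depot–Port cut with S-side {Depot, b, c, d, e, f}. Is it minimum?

No — its capacity is 14, but the minimum cut has capacity 13.

Given cut capacity: 6 + 5 + 3 = 14.
Augment Depot→Port: bottleneck 5, flow now 5.
Augment Depot→a→Port: bottleneck 6, flow now 11.
Augment Depot→b→c→a→Port: bottleneck 2, flow now 13.
No augmenting path remains; maximum flow = 13.
In the residual graph, reachable from Depot: {Depot, b, d, e, f}.
Min-cut edges: Depot→a (6), Depot→Port (5), b→c (2); capacity 6 + 5 + 2 = 13.
Cut capacity 14 exceeds the max flow 13, so it is not minimum.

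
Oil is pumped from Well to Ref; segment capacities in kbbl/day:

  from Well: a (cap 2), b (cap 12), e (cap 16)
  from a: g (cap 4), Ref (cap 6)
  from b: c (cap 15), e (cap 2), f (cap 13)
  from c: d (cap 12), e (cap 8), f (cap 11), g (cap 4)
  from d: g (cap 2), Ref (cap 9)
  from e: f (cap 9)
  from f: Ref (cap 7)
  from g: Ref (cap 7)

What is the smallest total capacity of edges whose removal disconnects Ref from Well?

Augment Well→a→Ref: bottleneck 2, flow now 2.
Augment Well→b→f→Ref: bottleneck 7, flow now 9.
Augment Well→b→c→d→Ref: bottleneck 5, flow now 14.
Augment Well→e→f→b→c→d→Ref: bottleneck 4, flow now 18. (uses reverse residual edge)
Augment Well→e→f→b→c→g→Ref: bottleneck 3, flow now 21. (uses reverse residual edge)
No augmenting path remains; maximum flow = 21.
By max-flow min-cut, the minimum cut capacity equals the max flow.
In the residual graph, reachable from Well: {Well, e, f}.
Min-cut edges: Well→a (2), Well→b (12), f→Ref (7); capacity 2 + 12 + 7 = 21.

21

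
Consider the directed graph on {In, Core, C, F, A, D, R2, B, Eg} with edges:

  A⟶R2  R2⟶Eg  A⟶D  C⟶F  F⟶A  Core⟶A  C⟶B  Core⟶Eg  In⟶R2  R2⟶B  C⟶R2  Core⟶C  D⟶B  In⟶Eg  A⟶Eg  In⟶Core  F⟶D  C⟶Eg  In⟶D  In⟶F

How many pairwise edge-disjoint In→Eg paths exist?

4

Assign every edge capacity 1; by Menger, the answer equals the max flow.
Path In→Eg (+1); total 1.
Path In→Core→Eg (+1); total 2.
Path In→R2→Eg (+1); total 3.
Path In→F→A→Eg (+1); total 4.
No residual In→Eg path; max flow = 4.
Certifying cut of size 4: {In→Core, In→Eg, In→F, In→R2}.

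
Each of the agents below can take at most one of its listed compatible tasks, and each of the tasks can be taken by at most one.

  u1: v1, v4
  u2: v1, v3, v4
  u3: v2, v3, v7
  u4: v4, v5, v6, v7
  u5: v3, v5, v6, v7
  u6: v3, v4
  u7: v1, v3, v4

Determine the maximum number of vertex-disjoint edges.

6

Unit-capacity flow: source→left, listed edges, right→sink; max matching = max flow.
Augmenting path u1→v1 (+1); matched 1.
Augmenting path u2→v3 (+1); matched 2.
Augmenting path u3→v2 (+1); matched 3.
Augmenting path u4→v4 (+1); matched 4.
Augmenting path u5→v5 (+1); matched 5.
Augmenting path u6→v4→u4→v6 (+1); matched 6.
No augmenting path remains; maximum matching = 6.
König certificate: {u3, u4, u5, v1, v3, v4} is a vertex cover of size 6 (every listed pair touches it), so no matching can be larger.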